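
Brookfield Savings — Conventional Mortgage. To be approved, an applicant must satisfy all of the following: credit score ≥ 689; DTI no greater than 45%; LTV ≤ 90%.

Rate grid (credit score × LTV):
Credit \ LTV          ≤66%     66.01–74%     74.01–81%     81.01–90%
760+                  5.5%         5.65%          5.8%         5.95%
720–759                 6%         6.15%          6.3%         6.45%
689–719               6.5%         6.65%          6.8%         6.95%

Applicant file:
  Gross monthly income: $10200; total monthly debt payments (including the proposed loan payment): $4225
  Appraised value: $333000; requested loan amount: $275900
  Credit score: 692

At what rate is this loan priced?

6.95%

Credit score 692 ≥ 689; DTI: 4,225 ÷ 10,200 = 41.4%, within the 45% cap
Loan-to-value = 275,900/333,000 = 82.9% — pass (90% max)
Score 692 is in the 689–719 band; LTV 82.9% is in the 81.01–90% band → 6.95%.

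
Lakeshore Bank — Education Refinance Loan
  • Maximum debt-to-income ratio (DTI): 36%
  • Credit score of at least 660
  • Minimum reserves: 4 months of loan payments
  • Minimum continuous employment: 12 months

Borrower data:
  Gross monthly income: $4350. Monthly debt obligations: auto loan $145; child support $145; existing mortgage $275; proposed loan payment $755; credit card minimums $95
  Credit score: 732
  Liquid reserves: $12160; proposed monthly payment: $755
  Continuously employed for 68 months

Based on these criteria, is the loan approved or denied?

Total monthly debts = (145 + 145 + 275 + 755 + 95) = 1,415. DTI = 1,415/4,350 = 32.5% ≤ 36%
Credit score 732 ≥ 660 (meets)
Liquid reserves cover 12,160/755 = 16.1 months — ≥ 4 required
Employment 68 ≥ 12 months
All criteria satisfied.

Approved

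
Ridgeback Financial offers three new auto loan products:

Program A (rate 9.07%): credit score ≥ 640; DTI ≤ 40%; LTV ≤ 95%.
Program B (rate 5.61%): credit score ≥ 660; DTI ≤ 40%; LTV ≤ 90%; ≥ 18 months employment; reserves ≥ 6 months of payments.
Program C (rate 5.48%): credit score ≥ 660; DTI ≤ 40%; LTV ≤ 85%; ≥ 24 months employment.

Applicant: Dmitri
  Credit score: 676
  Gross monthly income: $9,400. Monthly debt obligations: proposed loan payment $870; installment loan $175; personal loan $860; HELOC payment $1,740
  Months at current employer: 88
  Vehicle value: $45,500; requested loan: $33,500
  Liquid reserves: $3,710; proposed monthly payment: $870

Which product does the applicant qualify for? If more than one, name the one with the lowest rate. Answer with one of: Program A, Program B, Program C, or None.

Program C

Total debts = (870 + 175 + 860 + 1,740) = 3,645; DTI = 3,645/9,400 = 38.8%.
LTV = 33,500/45,500 = 73.6%.
Reserves = 3,710/870 = 4.3 months.
Program A: score 676 ≥ 640; DTI 38.8% ≤ 40%; LTV 73.6% ≤ 95% → qualifies.
Program B: score 676 ≥ 660; DTI 38.8% ≤ 40%; LTV 73.6% ≤ 90%; employment 88 ≥ 18 mo; reserves 4.3 < 6 mo → does not qualify.
Program C: score 676 ≥ 660; DTI 38.8% ≤ 40%; LTV 73.6% ≤ 85%; employment 88 ≥ 24 mo → qualifies.
Qualifying: Program A, Program C. Lowest rate is 5.48% → Program C.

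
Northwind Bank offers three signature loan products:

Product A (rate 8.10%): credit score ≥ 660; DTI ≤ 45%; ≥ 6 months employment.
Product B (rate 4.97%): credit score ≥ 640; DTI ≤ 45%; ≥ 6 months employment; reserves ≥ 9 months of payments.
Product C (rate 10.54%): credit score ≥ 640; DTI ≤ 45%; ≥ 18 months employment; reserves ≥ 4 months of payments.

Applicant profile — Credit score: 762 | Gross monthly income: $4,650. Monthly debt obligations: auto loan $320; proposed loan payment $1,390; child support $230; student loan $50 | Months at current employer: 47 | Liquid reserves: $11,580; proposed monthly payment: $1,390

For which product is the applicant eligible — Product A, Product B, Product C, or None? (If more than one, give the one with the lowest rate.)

Product A

Total debts = (320 + 1,390 + 230 + 50) = 1,990; DTI = 1,990/4,650 = 42.8%.
Reserves = 11,580/1,390 = 8.3 months.
Product A: score 762 ≥ 660; DTI 42.8% ≤ 45%; employment 47 ≥ 6 mo → qualifies.
Product B: score 762 ≥ 640; DTI 42.8% ≤ 45%; employment 47 ≥ 6 mo; reserves 8.3 < 9 mo → does not qualify.
Product C: score 762 ≥ 640; DTI 42.8% ≤ 45%; employment 47 ≥ 18 mo; reserves 8.3 ≥ 4 mo → qualifies.
Qualifying: Product A, Product C. Lowest rate is 8.10% → Product A.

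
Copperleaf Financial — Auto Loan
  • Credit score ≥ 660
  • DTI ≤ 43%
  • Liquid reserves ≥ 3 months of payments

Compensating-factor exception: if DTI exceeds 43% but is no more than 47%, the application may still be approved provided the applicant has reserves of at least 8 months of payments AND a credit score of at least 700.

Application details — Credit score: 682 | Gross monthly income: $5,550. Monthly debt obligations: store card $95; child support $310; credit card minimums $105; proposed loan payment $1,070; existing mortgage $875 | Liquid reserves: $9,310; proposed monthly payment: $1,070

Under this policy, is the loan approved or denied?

Credit score 682 ≥ 660 (meets base)
Total debts = (95 + 310 + 105 + 1,070 + 875) = 2,455. DTI: 2,455 ÷ 5,550 = 44.2%, over the 43% base limit.
Liquid reserves cover 9,310/1,070 = 8.7 months — ≥ 3 required
DTI 44.2% is within the 43%–47% exception band; checking compensating factors.
Reserves 8.7 ≥ 8 months; credit score 682 < 700.
Override conditions not both satisfied; exception does not apply.

Denied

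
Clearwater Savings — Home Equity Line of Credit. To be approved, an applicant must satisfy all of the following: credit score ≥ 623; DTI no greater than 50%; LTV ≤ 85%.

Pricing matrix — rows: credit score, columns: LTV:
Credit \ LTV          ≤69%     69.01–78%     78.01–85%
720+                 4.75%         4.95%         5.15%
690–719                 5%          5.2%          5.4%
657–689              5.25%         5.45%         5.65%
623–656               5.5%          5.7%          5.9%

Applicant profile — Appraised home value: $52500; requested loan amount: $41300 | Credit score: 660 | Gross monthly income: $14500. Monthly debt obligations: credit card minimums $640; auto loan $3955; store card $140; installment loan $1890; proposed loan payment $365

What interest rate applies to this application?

Credit score 660 ≥ 623; Total monthly debts = (640 + 3,955 + 140 + 1,890 + 365) = 6,990. Debt-to-income = 6,990/14,500 = 48.2% — meets 50% limit
LTV: 41,300 ÷ 52,500 = 78.7%, within 85% cap
Row: 660 falls in 657–689. Column: 78.7% falls in 78.01–85%. Rate = 5.65%.

5.65%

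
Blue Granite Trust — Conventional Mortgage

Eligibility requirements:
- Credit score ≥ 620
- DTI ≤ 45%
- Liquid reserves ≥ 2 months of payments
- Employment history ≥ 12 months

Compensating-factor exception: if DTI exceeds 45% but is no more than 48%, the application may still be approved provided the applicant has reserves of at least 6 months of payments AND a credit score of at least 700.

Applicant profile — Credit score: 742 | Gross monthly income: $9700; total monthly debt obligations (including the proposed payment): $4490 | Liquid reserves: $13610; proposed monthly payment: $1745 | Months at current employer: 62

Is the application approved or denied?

Credit score 742 ≥ 620 (meets base)
DTI: 4,490 ÷ 9,700 = 46.3%, over the 45% base limit.
Reserves: 13,610 ÷ 1,745 = 7.8 months (meets 2-month minimum)
Employment 62 ≥ 12 months
DTI 46.3% is within the 45%–48% exception band; checking compensating factors.
Reserves 7.8 ≥ 6 months; credit score 742 ≥ 700.
Both compensating conditions met → exception applies.

Approved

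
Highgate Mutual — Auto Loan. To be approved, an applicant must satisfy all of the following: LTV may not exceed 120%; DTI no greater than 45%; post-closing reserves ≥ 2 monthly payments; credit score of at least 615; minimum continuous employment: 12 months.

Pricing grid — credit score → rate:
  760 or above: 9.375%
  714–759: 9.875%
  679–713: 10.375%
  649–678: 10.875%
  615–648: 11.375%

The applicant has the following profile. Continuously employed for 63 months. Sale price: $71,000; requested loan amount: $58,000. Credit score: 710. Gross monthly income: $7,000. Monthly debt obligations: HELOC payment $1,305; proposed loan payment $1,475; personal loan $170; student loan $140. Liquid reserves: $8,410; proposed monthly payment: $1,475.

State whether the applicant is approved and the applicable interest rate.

Approved at 10.375%

Credit score 710 ≥ 615 (meets minimum)
Total monthly debts = (1,305 + 1,475 + 170 + 140) = 3,090. DTI = 3,090/7,000 = 44.1% ≤ 45%
LTV: 58,000 ÷ 71,000 = 81.7%, within 120% cap
Reserves = 8,410/1,475 = 5.7 months ≥ 2
Employment 63 ≥ 12 months
All requirements met. Score 710 falls in the 679–713 tier → 10.375%.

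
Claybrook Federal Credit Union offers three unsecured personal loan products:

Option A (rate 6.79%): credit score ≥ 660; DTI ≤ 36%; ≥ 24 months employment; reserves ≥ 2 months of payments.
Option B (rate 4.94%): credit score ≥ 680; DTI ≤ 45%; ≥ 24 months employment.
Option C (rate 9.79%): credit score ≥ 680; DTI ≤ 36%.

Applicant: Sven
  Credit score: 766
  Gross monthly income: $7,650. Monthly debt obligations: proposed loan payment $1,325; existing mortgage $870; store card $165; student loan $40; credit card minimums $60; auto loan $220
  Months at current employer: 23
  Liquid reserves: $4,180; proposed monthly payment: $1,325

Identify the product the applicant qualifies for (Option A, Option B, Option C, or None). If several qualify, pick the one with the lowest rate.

Option C

Total debts = (1,325 + 870 + 165 + 40 + 60 + 220) = 2,680; DTI = 2,680/7,650 = 35%.
Reserves = 4,180/1,325 = 3.2 months.
Option A: score 766 ≥ 660; DTI 35% ≤ 36%; employment 23 < 24 mo; reserves 3.2 ≥ 2 mo → does not qualify.
Option B: score 766 ≥ 680; DTI 35% ≤ 45%; employment 23 < 24 mo → does not qualify.
Option C: score 766 ≥ 680; DTI 35% ≤ 36% → qualifies.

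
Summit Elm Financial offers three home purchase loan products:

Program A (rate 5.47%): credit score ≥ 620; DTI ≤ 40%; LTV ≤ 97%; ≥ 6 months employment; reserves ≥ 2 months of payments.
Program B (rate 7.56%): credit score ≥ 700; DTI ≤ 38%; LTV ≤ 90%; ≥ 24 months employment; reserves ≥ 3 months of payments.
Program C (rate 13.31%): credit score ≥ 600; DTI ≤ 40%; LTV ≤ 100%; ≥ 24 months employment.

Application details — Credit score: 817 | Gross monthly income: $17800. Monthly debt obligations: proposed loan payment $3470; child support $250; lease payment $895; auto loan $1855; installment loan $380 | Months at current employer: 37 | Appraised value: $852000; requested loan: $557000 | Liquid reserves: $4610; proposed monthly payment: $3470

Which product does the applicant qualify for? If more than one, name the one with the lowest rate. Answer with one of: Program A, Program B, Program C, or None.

Program C

Total debts = (3,470 + 250 + 895 + 1,855 + 380) = 6,850; DTI = 6,850/17,800 = 38.5%.
LTV = 557,000/852,000 = 65.4%.
Reserves = 4,610/3,470 = 1.3 months.
Program A: score 817 ≥ 620; DTI 38.5% ≤ 40%; LTV 65.4% ≤ 97%; employment 37 ≥ 6 mo; reserves 1.3 < 2 mo → does not qualify.
Program B: score 817 ≥ 700; DTI 38.5% > 38%; LTV 65.4% ≤ 90%; employment 37 ≥ 24 mo; reserves 1.3 < 3 mo → does not qualify.
Program C: score 817 ≥ 600; DTI 38.5% ≤ 40%; LTV 65.4% ≤ 100%; employment 37 ≥ 24 mo → qualifies.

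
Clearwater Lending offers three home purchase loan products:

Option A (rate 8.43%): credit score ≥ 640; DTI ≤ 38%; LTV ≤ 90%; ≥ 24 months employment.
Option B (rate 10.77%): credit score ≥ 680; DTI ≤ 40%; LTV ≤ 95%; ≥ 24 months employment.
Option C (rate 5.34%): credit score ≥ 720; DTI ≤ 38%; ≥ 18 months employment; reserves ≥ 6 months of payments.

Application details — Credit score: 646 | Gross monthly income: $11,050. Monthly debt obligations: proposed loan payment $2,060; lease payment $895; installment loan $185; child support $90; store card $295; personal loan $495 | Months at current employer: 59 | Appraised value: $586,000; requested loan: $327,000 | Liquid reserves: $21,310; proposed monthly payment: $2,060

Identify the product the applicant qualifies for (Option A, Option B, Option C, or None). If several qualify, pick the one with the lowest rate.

Option A

Total debts = (2,060 + 895 + 185 + 90 + 295 + 495) = 4,020; DTI = 4,020/11,050 = 36.4%.
LTV = 327,000/586,000 = 55.8%.
Reserves = 21,310/2,060 = 10.3 months.
Option A: score 646 ≥ 640; DTI 36.4% ≤ 38%; LTV 55.8% ≤ 90%; employment 59 ≥ 24 mo → qualifies.
Option B: score 646 < 680; DTI 36.4% ≤ 40%; LTV 55.8% ≤ 95%; employment 59 ≥ 24 mo → does not qualify.
Option C: score 646 < 720; DTI 36.4% ≤ 38%; employment 59 ≥ 18 mo; reserves 10.3 ≥ 6 mo → does not qualify.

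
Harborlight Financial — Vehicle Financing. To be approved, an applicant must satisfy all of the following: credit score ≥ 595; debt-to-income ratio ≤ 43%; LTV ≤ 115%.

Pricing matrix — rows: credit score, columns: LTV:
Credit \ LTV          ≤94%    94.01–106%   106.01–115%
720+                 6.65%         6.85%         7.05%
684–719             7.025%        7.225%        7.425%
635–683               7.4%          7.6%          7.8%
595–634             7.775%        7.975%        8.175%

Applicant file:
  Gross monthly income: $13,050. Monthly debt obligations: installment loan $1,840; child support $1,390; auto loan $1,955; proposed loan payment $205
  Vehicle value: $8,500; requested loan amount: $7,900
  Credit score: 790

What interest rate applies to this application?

6.65%

Credit score 790 ≥ 595; Total monthly debts = (1,840 + 1,390 + 1,955 + 205) = 5,390. DTI: 5,390 ÷ 13,050 = 41.3%, within the 43% cap
LTV = 7,900/8,500 = 92.9% ≤ 115%
Score 790 is in the 720+ band; LTV 92.9% is in the ≤94% band → 6.65%.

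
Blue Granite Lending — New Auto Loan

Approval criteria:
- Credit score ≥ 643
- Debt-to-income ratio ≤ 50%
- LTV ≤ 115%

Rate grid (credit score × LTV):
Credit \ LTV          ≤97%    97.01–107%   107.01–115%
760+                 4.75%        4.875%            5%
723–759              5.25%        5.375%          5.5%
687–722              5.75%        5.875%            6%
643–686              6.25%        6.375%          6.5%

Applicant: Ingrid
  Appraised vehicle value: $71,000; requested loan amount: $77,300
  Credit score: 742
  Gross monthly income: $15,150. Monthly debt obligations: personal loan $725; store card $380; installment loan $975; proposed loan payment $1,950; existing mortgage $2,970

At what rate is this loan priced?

5.5%

Credit score 742 ≥ 643; Total monthly debts = (725 + 380 + 975 + 1,950 + 2,970) = 7,000. DTI = 7,000/15,150 = 46.2% ≤ 50%
LTV: 77,300 ÷ 71,000 = 108.9%, within 115% cap
Score 742 is in the 723–759 band; LTV 108.9% is in the 107.01–115% band → 5.5%.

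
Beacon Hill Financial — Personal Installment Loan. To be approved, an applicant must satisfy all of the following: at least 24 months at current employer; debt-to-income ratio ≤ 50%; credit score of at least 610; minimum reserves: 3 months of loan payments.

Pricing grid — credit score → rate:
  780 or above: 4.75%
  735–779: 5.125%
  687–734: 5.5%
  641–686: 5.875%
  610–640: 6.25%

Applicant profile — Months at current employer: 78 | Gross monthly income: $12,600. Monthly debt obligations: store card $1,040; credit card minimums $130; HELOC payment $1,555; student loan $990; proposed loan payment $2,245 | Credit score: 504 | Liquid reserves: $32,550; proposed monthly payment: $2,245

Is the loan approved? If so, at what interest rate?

Credit score 504 < 610 (below minimum)
Total monthly debts = (1,040 + 130 + 1,555 + 990 + 2,245) = 5,960. DTI: 5,960 ÷ 12,600 = 47.3%, within the 50% cap
Reserves = 32,550/2,245 = 14.5 months ≥ 3
Employment 78 ≥ 24 months
Not all requirements met → denied.

Denied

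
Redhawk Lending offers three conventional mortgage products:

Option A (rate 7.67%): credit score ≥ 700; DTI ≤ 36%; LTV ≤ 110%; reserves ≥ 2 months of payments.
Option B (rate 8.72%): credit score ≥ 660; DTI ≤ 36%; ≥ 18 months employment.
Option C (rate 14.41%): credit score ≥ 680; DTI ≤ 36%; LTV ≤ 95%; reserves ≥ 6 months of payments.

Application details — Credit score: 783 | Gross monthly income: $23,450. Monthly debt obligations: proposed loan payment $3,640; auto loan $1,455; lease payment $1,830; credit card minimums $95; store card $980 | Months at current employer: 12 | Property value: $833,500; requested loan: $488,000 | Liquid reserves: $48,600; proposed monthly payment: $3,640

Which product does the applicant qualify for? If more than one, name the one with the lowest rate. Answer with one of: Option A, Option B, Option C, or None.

Total debts = (3,640 + 1,455 + 1,830 + 95 + 980) = 8,000; DTI = 8,000/23,450 = 34.1%.
LTV = 488,000/833,500 = 58.5%.
Reserves = 48,600/3,640 = 13.4 months.
Option A: score 783 ≥ 700; DTI 34.1% ≤ 36%; LTV 58.5% ≤ 110%; reserves 13.4 ≥ 2 mo → qualifies.
Option B: score 783 ≥ 660; DTI 34.1% ≤ 36%; employment 12 < 18 mo → does not qualify.
Option C: score 783 ≥ 680; DTI 34.1% ≤ 36%; LTV 58.5% ≤ 95%; reserves 13.4 ≥ 6 mo → qualifies.
Qualifying: Option A, Option C. Lowest rate is 7.67% → Option A.

Option A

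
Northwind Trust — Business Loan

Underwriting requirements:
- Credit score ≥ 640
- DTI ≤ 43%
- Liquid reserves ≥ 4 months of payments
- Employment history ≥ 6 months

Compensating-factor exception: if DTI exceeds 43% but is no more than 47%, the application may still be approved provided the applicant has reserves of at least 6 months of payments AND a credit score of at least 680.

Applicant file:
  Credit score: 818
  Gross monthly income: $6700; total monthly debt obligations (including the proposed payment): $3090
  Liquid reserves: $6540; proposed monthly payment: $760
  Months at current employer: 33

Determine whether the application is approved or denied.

Credit score 818 ≥ 640 (meets base)
DTI = 3,090/6,700 = 46.1% > 43% — standard DTI limit exceeded.
Liquid reserves cover 6,540/760 = 8.6 months — ≥ 4 required
Employment 33 ≥ 6 months
DTI 46.1% is within the 43%–47% exception band; checking compensating factors.
Override check — reserves: 8.6 mo (ok); score: 818 (ok).
Both compensating conditions met → exception applies.

Approved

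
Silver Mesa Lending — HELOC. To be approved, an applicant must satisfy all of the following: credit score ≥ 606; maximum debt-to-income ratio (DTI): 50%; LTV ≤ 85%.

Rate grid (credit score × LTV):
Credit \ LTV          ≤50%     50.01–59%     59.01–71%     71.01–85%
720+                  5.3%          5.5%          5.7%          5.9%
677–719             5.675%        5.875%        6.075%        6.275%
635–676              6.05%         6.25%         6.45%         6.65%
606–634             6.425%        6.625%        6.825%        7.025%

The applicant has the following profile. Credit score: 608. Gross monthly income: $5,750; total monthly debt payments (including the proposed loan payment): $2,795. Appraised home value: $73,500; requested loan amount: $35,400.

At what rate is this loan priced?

6.425%

Credit score 608 ≥ 606; DTI: 2,795 ÷ 5,750 = 48.6%, within the 50% cap
LTV = 35,400/73,500 = 48.2% ≤ 85%
Credit 608 → row 606–634; LTV 48.2% → column ≤50%. Grid cell → 6.425%.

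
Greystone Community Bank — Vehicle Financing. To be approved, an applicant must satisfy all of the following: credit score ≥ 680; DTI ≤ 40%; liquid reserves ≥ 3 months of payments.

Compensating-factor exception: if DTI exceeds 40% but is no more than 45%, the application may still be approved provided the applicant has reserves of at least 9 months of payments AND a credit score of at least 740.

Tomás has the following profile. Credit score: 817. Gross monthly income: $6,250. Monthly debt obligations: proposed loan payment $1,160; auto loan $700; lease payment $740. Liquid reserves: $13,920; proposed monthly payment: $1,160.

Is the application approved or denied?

Approved

Credit score 817 ≥ 680 (meets base)
Total debts = (1,160 + 700 + 740) = 2,600. DTI = 2,600/6,250 = 41.6% > 40% — standard DTI limit exceeded.
Reserves: 13,920 ÷ 1,160 = 12.0 months (meets 3-month minimum)
41.6% falls in the override range (40%–45%), so the compensating-factor test applies.
Override check — reserves: 12.0 mo (ok); score: 817 (ok).
Both compensating conditions met → exception applies.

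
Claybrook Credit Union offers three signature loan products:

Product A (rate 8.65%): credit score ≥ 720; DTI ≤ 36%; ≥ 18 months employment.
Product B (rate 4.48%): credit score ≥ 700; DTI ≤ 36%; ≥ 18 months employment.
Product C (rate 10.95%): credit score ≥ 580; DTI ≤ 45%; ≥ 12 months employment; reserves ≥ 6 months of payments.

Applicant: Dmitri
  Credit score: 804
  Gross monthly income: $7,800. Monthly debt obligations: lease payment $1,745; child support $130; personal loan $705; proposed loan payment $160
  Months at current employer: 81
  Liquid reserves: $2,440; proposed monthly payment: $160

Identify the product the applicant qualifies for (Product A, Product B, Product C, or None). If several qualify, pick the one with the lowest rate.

Total debts = (1,745 + 130 + 705 + 160) = 2,740; DTI = 2,740/7,800 = 35.1%.
Reserves = 2,440/160 = 15.2 months.
Product A: score 804 ≥ 720; DTI 35.1% ≤ 36%; employment 81 ≥ 18 mo → qualifies.
Product B: score 804 ≥ 700; DTI 35.1% ≤ 36%; employment 81 ≥ 18 mo → qualifies.
Product C: score 804 ≥ 580; DTI 35.1% ≤ 45%; employment 81 ≥ 12 mo; reserves 15.2 ≥ 6 mo → qualifies.
Qualifying: Product A, Product B, Product C. Lowest rate is 4.48% → Product B.

Product B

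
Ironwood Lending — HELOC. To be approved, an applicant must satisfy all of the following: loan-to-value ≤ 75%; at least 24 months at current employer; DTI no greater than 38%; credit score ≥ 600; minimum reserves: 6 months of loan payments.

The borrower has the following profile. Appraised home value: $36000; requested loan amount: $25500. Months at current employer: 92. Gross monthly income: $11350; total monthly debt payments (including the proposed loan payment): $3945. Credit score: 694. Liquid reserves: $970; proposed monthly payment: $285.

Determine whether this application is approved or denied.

Denied

LTV = 25,500/36,000 = 70.8% ≤ 75%
Employment 92 ≥ 24 months
Debt-to-income = 3,945/11,350 = 34.8% — meets 38% limit
Credit score 694 ≥ 600 (meets)
Reserves: 970 ÷ 285 = 3.4 months (below 6-month minimum)
Fails on reserves.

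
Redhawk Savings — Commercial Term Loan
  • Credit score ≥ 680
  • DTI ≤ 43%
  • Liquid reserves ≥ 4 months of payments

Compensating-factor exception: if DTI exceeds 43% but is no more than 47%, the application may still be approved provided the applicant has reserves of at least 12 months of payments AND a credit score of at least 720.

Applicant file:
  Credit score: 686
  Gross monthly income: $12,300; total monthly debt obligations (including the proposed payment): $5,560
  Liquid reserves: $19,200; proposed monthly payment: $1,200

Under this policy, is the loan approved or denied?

Denied

Credit score 686 ≥ 680 (meets base)
DTI = 5,560/12,300 = 45.2% > 43% — standard DTI limit exceeded.
Reserves = 19,200/1,200 = 16.0 months ≥ 4
DTI 45.2% is within the 43%–47% exception band; checking compensating factors.
Reserves 16.0 ≥ 12 months; credit score 686 < 720.
Override conditions not both satisfied; exception does not apply.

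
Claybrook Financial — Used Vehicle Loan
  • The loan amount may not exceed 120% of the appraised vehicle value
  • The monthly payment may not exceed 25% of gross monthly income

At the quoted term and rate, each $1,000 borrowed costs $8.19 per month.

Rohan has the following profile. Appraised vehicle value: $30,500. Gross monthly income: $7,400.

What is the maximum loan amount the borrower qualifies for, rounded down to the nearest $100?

Payment cap: 25% × $7,400 = $1,850/month.
At $8.19 per $1,000, that supports 1,850/8.19 × 1,000 ≈ $225,885 → $225,800.
LTV cap: 120% × $30,500 = $36,600 → $36,600.
Binding constraint: loan-to-value.

$36,600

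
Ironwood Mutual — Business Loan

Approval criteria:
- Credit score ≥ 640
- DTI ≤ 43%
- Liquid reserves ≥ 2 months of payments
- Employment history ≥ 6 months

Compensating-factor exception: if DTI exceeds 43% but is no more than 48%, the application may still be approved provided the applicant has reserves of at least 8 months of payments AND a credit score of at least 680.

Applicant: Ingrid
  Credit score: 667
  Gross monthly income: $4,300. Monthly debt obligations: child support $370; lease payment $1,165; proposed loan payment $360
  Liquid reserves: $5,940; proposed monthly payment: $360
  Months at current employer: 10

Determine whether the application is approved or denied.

Credit score 667 ≥ 640 (meets base)
Total debts = (370 + 1,165 + 360) = 1,895. DTI = 1,895/4,300 = 44.1% > 43% — standard DTI limit exceeded.
Reserves = 5,940/360 = 16.5 months ≥ 2
Employment 10 ≥ 6 months
44.1% falls in the override range (43%–48%), so the compensating-factor test applies.
Override check — reserves: 16.5 mo (ok); score: 667 (below 680).
Override conditions not both satisfied; exception does not apply.

Denied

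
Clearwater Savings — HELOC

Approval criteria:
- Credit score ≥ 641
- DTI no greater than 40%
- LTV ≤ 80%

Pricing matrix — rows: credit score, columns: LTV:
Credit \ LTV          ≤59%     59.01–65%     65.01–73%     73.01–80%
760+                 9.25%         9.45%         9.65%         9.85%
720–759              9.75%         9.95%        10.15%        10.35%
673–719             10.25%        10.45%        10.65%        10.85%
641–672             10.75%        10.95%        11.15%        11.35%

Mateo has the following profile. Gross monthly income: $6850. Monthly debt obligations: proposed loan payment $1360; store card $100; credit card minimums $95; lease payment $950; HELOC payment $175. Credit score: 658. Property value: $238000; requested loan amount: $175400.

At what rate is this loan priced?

11.35%

Credit score 658 ≥ 641; Total monthly debts = (1,360 + 100 + 95 + 950 + 175) = 2,680. Debt-to-income = 2,680/6,850 = 39.1% — meets 40% limit
Loan-to-value = 175,400/238,000 = 73.7% — pass (80% max)
Credit 658 → row 641–672; LTV 73.7% → column 73.01–80%. Grid cell → 11.35%.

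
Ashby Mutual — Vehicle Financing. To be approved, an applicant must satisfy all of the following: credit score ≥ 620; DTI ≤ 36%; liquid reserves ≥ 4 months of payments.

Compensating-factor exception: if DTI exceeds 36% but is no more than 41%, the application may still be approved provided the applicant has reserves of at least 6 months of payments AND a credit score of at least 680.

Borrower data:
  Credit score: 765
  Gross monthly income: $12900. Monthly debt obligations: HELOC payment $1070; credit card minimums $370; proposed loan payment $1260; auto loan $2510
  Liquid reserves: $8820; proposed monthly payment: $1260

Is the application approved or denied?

Credit score 765 ≥ 620 (meets base)
Total debts = (1,070 + 370 + 1,260 + 2,510) = 5,210. DTI: 5,210 ÷ 12,900 = 40.4%, over the 36% base limit.
Reserves = 8,820/1,260 = 7.0 months ≥ 4
40.4% falls in the override range (36%–41%), so the compensating-factor test applies.
Reserves 7.0 ≥ 6 months; credit score 765 ≥ 680.
Both compensating conditions met → exception applies.

Approved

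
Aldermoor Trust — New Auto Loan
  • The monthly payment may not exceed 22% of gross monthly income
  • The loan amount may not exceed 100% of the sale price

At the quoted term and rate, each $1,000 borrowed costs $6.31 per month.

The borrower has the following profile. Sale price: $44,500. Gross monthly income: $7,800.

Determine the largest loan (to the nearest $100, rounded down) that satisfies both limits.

$44,500

Payment cap: 22% × $7,800 = $1,716/month.
At $6.31 per $1,000, that supports 1,716/6.31 × 1,000 ≈ $271,949 → $271,900.
LTV cap: 100% × $44,500 = $44,500 → $44,500.
Binding constraint: loan-to-value.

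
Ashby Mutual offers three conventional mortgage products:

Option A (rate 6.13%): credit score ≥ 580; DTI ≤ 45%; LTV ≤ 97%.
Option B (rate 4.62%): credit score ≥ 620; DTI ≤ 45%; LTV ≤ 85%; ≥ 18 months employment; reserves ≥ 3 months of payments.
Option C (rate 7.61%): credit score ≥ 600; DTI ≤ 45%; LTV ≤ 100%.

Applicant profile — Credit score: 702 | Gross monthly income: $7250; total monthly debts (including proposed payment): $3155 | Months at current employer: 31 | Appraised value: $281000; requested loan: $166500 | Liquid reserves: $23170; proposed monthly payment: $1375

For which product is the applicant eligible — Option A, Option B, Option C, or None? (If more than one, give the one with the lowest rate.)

DTI = 3,155/7,250 = 43.5%.
LTV = 166,500/281,000 = 59.3%.
Reserves = 23,170/1,375 = 16.9 months.
Option A: score 702 ≥ 580; DTI 43.5% ≤ 45%; LTV 59.3% ≤ 97% → qualifies.
Option B: score 702 ≥ 620; DTI 43.5% ≤ 45%; LTV 59.3% ≤ 85%; employment 31 ≥ 18 mo; reserves 16.9 ≥ 3 mo → qualifies.
Option C: score 702 ≥ 600; DTI 43.5% ≤ 45%; LTV 59.3% ≤ 100% → qualifies.
Qualifying: Option A, Option B, Option C. Lowest rate is 4.62% → Option B.

Option B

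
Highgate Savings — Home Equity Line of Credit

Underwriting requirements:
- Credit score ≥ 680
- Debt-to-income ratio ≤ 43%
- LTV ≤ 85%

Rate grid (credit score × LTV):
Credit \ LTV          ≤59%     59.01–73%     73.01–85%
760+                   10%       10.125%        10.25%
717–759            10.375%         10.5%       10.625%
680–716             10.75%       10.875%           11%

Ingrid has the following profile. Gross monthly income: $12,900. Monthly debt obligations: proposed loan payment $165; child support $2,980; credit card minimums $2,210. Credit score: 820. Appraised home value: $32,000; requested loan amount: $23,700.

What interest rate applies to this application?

Credit score 820 ≥ 680; Total monthly debts = (165 + 2,980 + 2,210) = 5,355. Debt-to-income = 5,355/12,900 = 41.5% — meets 43% limit
LTV = 23,700/32,000 = 74.1% ≤ 85%
Row: 820 falls in 760+. Column: 74.1% falls in 73.01–85%. Rate = 10.25%.

10.25%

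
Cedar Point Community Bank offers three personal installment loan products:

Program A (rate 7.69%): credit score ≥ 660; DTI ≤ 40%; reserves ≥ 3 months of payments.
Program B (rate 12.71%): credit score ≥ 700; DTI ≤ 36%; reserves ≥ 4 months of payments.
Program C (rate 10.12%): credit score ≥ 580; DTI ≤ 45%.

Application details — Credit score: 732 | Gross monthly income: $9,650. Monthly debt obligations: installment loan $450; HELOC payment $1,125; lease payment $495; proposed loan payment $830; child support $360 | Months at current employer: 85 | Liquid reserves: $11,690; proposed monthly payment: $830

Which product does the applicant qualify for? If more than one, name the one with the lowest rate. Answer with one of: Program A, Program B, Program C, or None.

Program A

Total debts = (450 + 1,125 + 495 + 830 + 360) = 3,260; DTI = 3,260/9,650 = 33.8%.
Reserves = 11,690/830 = 14.1 months.
Program A: score 732 ≥ 660; DTI 33.8% ≤ 40%; reserves 14.1 ≥ 3 mo → qualifies.
Program B: score 732 ≥ 700; DTI 33.8% ≤ 36%; reserves 14.1 ≥ 4 mo → qualifies.
Program C: score 732 ≥ 580; DTI 33.8% ≤ 45% → qualifies.
Qualifying: Program A, Program B, Program C. Lowest rate is 7.69% → Program A.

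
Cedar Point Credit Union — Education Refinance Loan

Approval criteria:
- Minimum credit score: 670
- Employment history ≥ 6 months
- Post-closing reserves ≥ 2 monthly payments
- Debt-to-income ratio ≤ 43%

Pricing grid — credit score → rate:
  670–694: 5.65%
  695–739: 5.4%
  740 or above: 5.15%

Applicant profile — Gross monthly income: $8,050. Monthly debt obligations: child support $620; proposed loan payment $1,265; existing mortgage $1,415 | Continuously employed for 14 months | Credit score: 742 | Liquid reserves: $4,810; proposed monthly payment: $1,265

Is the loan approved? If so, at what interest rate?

Credit score 742 ≥ 670 (meets minimum)
Employment 14 ≥ 6 months
Liquid reserves cover 4,810/1,265 = 3.8 months — ≥ 2 required
Total monthly debts = (620 + 1,265 + 1,415) = 3,300. DTI: 3,300 ÷ 8,050 = 41%, within the 43% cap
All requirements met. Score 742 falls in the 740 or above tier → 5.15%.

Approved at 5.15%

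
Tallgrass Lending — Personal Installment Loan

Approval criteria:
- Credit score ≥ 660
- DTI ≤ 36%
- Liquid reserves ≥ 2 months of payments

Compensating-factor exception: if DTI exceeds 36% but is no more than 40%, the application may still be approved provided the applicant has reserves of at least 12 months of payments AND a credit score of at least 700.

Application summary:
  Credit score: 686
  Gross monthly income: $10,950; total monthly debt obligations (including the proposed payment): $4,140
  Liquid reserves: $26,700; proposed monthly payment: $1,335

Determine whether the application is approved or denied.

Credit score 686 ≥ 660 (meets base)
DTI: 4,140 ÷ 10,950 = 37.8%, over the 36% base limit.
Reserves: 26,700 ÷ 1,335 = 20.0 months (meets 2-month minimum)
DTI 37.8% is within the 36%–40% exception band; checking compensating factors.
Override check — reserves: 20.0 mo (ok); score: 686 (below 700).
Compensating-factor requirement not fully met.

Denied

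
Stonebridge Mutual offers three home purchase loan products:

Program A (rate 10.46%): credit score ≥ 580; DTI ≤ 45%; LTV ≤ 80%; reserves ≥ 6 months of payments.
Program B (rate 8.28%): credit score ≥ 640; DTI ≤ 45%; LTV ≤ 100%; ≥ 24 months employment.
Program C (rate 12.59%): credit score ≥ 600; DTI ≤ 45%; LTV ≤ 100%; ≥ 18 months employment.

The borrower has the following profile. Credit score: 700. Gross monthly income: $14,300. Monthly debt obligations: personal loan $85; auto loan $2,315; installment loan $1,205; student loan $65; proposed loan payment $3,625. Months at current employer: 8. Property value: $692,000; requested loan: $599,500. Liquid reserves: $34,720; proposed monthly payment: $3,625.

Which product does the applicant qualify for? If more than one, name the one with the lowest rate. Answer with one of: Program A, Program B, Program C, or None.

None

Total debts = (85 + 2,315 + 1,205 + 65 + 3,625) = 7,295; DTI = 7,295/14,300 = 51%.
LTV = 599,500/692,000 = 86.6%.
Reserves = 34,720/3,625 = 9.6 months.
Program A: score 700 ≥ 580; DTI 51% > 45%; LTV 86.6% > 80%; reserves 9.6 ≥ 6 mo → does not qualify.
Program B: score 700 ≥ 640; DTI 51% > 45%; LTV 86.6% ≤ 100%; employment 8 < 24 mo → does not qualify.
Program C: score 700 ≥ 600; DTI 51% > 45%; LTV 86.6% ≤ 100%; employment 8 < 18 mo → does not qualify.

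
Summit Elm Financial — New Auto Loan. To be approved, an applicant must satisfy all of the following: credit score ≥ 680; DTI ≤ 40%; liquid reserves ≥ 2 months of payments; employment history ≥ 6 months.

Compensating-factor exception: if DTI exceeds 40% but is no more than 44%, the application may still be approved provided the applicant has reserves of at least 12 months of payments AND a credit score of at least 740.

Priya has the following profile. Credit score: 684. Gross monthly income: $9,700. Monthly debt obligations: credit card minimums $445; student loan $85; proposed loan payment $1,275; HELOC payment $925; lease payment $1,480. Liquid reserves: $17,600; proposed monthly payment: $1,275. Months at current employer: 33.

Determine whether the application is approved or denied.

Denied

Credit score 684 ≥ 680 (meets base)
Total debts = (445 + 85 + 1,275 + 925 + 1,480) = 4,210. DTI: 4,210 ÷ 9,700 = 43.4%, over the 40% base limit.
Reserves = 17,600/1,275 = 13.8 months ≥ 2
Employment 33 ≥ 6 months
43.4% falls in the override range (40%–44%), so the compensating-factor test applies.
Override check — reserves: 13.8 mo (ok); score: 684 (below 740).
Compensating-factor requirement not fully met.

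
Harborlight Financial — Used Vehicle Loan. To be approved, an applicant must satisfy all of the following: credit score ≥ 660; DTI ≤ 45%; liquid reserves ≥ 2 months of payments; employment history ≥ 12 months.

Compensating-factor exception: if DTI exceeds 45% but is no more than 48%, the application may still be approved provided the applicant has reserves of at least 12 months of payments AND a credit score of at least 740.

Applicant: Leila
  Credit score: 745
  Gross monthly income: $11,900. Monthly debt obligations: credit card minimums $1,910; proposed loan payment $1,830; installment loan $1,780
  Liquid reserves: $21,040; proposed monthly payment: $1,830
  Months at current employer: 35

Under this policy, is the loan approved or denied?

Credit score 745 ≥ 660 (meets base)
Total debts = (1,910 + 1,830 + 1,780) = 5,520. DTI: 5,520 ÷ 11,900 = 46.4%, over the 45% base limit.
Reserves: 21,040 ÷ 1,830 = 11.5 months (meets 2-month minimum)
Employment 35 ≥ 12 months
DTI 46.4% is within the 45%–48% exception band; checking compensating factors.
Override check — reserves: 11.5 mo (short of 12); score: 745 (ok).
Compensating-factor requirement not fully met.

Denied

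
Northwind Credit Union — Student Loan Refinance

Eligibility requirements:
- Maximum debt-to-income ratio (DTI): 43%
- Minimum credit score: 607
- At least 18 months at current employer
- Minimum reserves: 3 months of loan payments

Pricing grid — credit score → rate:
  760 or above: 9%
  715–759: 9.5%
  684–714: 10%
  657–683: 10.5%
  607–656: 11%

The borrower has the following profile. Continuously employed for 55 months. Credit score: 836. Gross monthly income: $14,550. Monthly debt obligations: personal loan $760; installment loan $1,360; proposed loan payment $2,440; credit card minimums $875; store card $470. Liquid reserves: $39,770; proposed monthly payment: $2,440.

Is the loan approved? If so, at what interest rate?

Approved at 9%

Credit score 836 ≥ 607 (meets minimum)
Reserves: 39,770 ÷ 2,440 = 16.3 months (meets 3-month minimum)
Total monthly debts = (760 + 1,360 + 2,440 + 875 + 470) = 5,905. DTI: 5,905 ÷ 14,550 = 40.6%, within the 43% cap
Employment 55 ≥ 18 months
All requirements met. Score 836 falls in the 760 or above tier → 9%.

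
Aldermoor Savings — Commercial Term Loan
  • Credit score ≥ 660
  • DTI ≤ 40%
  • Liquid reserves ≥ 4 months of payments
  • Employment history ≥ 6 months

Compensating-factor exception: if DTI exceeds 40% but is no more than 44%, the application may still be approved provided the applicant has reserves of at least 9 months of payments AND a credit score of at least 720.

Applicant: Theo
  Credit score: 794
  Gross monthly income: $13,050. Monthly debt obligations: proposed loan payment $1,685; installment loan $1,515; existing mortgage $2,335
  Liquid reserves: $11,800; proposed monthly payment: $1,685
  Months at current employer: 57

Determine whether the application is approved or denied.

Denied

Credit score 794 ≥ 660 (meets base)
Total debts = (1,685 + 1,515 + 2,335) = 5,535. DTI = 5,535/13,050 = 42.4% > 40% — standard DTI limit exceeded.
Liquid reserves cover 11,800/1,685 = 7.0 months — ≥ 4 required
Employment 57 ≥ 6 months
DTI 42.4% is within the 40%–44% exception band; checking compensating factors.
Override check — reserves: 7.0 mo (short of 9); score: 794 (ok).
Compensating-factor requirement not fully met.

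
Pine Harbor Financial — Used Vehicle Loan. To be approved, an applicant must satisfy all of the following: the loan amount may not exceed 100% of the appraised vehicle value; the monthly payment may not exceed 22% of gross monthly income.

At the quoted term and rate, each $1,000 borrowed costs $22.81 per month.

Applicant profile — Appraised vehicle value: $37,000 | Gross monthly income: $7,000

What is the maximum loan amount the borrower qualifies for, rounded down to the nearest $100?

$37,000

Payment cap: 22% × $7,000 = $1,540/month.
At $22.81 per $1,000, that supports 1,540/22.81 × 1,000 ≈ $67,514 → $67,500.
LTV cap: 100% × $37,000 = $37,000 → $37,000.
Binding constraint: loan-to-value.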